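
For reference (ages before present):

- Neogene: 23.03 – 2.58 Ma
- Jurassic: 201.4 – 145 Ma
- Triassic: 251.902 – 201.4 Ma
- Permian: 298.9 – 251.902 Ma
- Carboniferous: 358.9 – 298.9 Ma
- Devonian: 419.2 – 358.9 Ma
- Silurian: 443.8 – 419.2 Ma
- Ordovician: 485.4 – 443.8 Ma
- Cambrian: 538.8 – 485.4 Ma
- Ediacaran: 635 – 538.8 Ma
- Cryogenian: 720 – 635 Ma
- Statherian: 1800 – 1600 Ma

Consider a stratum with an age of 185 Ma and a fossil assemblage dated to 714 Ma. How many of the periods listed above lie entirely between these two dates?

714 Ma sits inside the Cryogenian (720–635) and 185 Ma inside the Jurassic (201.4–145); neither of those is wholly between the two dates.
The listed periods lying completely between them are Ediacaran, Cambrian, Ordovician, Silurian, Devonian, Carboniferous, Permian, Triassic — 8 in all.

8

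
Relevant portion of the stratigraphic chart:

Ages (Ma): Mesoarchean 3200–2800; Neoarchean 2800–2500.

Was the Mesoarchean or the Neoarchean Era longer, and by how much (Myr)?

Mesoarchean, by 100 million years

Mesoarchean: 3200 − 2800 = 400 Myr.
Neoarchean: 2800 − 2500 = 300 Myr.
Difference: 400 − 300 = 100 Myr, so the Mesoarchean was longer.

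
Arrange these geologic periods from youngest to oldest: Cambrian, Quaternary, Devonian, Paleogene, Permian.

Era membership (oldest first within each) — Paleozoic: Cambrian, Devonian, Permian; Cenozoic: Paleogene, Quaternary. Paleozoic precedes Mesozoic, which precedes Cenozoic. Concatenating the groups in that era order and then reversing gives youngest to oldest.

Quaternary, Paleogene, Permian, Devonian, Cambrian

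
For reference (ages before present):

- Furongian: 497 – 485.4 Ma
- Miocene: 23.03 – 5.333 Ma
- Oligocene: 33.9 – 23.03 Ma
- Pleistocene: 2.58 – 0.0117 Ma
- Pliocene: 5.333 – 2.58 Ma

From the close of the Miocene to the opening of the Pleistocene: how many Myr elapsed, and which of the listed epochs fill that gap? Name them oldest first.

2.753 million years; Pliocene

The Miocene closes at 5.333 Ma and the Pleistocene opens at 2.58 Ma, so the interval is 5.333 − 2.58 = 2.753 Myr.
An epoch fits inside if it starts at or after 5.333 Ma and ends at or before 2.58 Ma; oldest first that gives Pliocene.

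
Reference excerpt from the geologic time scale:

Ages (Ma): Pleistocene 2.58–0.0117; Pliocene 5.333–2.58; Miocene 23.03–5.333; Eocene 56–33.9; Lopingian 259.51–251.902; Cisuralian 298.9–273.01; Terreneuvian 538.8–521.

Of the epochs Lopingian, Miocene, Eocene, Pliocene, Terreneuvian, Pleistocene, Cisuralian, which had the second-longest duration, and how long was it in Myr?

Eocene, 22.1 million years

Start − end for each: Lopingian 259.51 − 251.902 = 7.608; Miocene 23.03 − 5.333 = 17.697; Eocene 56 − 33.9 = 22.1; Pliocene 5.333 − 2.58 = 2.753; Terreneuvian 538.8 − 521 = 17.8; Pleistocene 2.58 − 0.0117 = 2.5683; Cisuralian 298.9 − 273.01 = 25.89.
Ranking these from longest: Cisuralian > Eocene > Terreneuvian > Miocene > Lopingian > Pliocene > Pleistocene.
Position 2 in that ranking is Eocene, which lasted 22.1 Myr.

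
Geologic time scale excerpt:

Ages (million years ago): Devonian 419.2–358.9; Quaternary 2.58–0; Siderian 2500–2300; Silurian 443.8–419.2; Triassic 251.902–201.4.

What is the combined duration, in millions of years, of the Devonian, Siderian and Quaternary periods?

262.88 million years

Duration is start − end for each: (419.2 − 358.9) + (2500 − 2300) + (2.58 − 0).
That is 60.3 + 200 + 2.58, which totals 262.88 million years.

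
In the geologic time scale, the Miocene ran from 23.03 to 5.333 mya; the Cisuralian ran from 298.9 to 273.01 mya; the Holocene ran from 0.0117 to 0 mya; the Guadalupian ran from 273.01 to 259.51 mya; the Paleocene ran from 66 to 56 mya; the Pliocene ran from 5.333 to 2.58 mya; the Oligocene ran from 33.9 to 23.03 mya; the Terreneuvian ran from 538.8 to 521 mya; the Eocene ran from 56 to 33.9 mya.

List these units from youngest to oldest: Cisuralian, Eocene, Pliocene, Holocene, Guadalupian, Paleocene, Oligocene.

Sorting by start age (ascending Ma, since larger Ma = older): Holocene began 0.0117, Pliocene began 5.333, Oligocene began 33.9, Eocene began 56, Paleocene began 66, Guadalupian began 273.01, Cisuralian began 298.9.

Holocene, Pliocene, Oligocene, Eocene, Paleocene, Guadalupian, Cisuralian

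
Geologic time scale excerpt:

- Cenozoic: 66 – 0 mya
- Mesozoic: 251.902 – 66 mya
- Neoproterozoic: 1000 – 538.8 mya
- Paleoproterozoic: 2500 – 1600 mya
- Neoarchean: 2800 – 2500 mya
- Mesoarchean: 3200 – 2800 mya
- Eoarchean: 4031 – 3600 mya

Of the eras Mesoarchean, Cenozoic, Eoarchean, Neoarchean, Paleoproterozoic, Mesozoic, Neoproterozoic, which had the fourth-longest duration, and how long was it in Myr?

Start − end for each: Mesoarchean 3200 − 2800 = 400; Cenozoic 66 − 0 = 66; Eoarchean 4031 − 3600 = 431; Neoarchean 2800 − 2500 = 300; Paleoproterozoic 2500 − 1600 = 900; Mesozoic 251.902 − 66 = 185.902; Neoproterozoic 1000 − 538.8 = 461.2.
Ranking these from longest: Paleoproterozoic > Neoproterozoic > Eoarchean > Mesoarchean > Neoarchean > Mesozoic > Cenozoic.
Position 4 in that ranking is Mesoarchean, which lasted 400 Myr.

Mesoarchean, 400 million years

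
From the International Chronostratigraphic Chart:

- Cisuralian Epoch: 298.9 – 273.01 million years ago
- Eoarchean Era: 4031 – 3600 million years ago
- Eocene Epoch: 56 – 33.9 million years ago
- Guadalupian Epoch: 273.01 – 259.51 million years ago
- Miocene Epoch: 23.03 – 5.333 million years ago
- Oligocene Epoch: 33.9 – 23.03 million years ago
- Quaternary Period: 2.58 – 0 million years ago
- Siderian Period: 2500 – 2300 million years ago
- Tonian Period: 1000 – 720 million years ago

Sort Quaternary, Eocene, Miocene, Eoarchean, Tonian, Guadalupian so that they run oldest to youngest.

The oldest of these is Eoarchean (starts 4031 Ma) and the youngest is Quaternary (ends 0 Ma).
In between, by decreasing start age: Tonian (1000), Guadalupian (273.01), Eocene (56), Miocene (23.03).

Eoarchean, then Tonian, then Guadalupian, then Eocene, then Miocene, then Quaternary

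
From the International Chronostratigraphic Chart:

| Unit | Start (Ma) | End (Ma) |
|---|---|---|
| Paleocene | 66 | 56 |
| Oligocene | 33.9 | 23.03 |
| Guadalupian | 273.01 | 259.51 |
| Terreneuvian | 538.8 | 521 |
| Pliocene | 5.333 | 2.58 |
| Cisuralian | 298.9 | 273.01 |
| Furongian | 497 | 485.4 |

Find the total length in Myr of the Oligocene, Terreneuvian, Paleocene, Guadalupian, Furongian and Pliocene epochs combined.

66.523 million years

Duration is start − end for each: (33.9 − 23.03) + (538.8 − 521) + (66 − 56) + (273.01 − 259.51) + (497 − 485.4) + (5.333 − 2.58).
That is 10.87 + 17.8 + 10 + 13.5 + 11.6 + 2.753, which totals 66.523 million years.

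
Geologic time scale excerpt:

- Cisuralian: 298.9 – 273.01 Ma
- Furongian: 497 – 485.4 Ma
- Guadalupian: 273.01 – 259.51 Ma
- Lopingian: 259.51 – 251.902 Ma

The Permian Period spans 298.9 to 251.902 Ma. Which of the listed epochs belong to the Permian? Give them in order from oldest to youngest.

Epochs with both bounds inside 298.9–251.902 Ma: Cisuralian (298.9–273.01), Guadalupian (273.01–259.51), Lopingian (259.51–251.902).

Cisuralian, Guadalupian, Lopingian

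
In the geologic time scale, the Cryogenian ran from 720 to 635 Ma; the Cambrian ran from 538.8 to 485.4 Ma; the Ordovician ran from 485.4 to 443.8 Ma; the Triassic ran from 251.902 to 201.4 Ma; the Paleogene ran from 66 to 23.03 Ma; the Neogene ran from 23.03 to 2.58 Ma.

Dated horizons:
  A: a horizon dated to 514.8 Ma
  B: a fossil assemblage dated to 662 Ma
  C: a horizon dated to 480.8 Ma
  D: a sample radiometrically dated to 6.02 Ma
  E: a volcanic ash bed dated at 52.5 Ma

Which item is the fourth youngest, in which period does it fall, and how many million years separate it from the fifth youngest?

A, in the Cambrian; 147.2 million years to B

Smaller Ma means younger, so youngest first: D 6.02 < E 52.5 < C 480.8 < A 514.8 < B 662.
Counting 4 along gives A (514.8 Ma); the excerpt puts that inside the Cambrian, 538.8–485.4 Ma.
Next in line is B (662 Ma), and 662 − 514.8 = 147.2 Myr.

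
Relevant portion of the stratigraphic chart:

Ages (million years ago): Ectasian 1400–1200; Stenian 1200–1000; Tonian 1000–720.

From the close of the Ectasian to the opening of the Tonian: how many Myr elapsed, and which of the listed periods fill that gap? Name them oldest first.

End of Ectasian = 1200 Ma; start of Tonian = 1000 Ma.
Gap = 1200 − 1000 = 200 Myr.
Periods wholly inside 1200–1000 Ma: Stenian (1200–1000).

200 million years; Stenian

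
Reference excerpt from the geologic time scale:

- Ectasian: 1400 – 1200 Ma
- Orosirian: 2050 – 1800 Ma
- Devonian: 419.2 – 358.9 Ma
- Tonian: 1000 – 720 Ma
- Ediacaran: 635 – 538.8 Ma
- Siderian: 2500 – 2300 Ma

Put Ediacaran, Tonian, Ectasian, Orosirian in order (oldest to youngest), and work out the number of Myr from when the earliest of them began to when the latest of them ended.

Orosirian → Ectasian → Tonian → Ediacaran; total span 1511.2 Myr

Start ages (Ma): Orosirian 2050, Ectasian 1400, Tonian 1000, Ediacaran 635.
Ordered oldest to youngest: Orosirian, Ectasian, Tonian, Ediacaran.
Span = 2050 − 538.8 = 1511.2 Myr.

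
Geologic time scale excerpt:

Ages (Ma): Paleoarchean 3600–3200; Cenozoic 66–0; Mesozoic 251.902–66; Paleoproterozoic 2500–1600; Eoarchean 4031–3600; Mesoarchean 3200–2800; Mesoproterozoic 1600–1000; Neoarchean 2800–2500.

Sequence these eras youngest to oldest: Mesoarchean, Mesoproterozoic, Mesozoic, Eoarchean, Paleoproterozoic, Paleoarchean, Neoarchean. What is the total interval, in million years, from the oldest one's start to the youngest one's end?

Start ages (Ma): Eoarchean 4031, Paleoarchean 3600, Mesoarchean 3200, Neoarchean 2800, Paleoproterozoic 2500, Mesoproterozoic 1600, Mesozoic 251.902.
Ordered youngest to oldest: Mesozoic, Mesoproterozoic, Paleoproterozoic, Neoarchean, Mesoarchean, Paleoarchean, Eoarchean.
Span = 4031 − 66 = 3965 Myr.

Mesozoic, Mesoproterozoic, Paleoproterozoic, Neoarchean, Mesoarchean, Paleoarchean, Eoarchean; total span 3965 Myr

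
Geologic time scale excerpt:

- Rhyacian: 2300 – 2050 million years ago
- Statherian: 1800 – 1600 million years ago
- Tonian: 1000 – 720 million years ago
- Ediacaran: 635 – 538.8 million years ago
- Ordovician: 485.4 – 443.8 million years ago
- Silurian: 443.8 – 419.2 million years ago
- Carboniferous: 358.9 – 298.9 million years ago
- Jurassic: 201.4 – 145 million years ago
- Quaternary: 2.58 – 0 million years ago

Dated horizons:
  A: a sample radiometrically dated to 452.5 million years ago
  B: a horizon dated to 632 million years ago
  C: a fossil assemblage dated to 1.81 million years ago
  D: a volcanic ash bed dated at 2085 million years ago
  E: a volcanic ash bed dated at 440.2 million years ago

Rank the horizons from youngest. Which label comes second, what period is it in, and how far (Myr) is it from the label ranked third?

Sorted youngest-first by Ma: C (1.81), E (440.2), A (452.5), B (632), D (2085).
The second youngest is E at 440.2 Ma, which lies in 443.8–419.2 Ma: the Silurian.
The third youngest is A at 452.5 Ma; separation = |440.2 − 452.5| = 12.3 Myr.

E, in the Silurian; 12.3 million years to A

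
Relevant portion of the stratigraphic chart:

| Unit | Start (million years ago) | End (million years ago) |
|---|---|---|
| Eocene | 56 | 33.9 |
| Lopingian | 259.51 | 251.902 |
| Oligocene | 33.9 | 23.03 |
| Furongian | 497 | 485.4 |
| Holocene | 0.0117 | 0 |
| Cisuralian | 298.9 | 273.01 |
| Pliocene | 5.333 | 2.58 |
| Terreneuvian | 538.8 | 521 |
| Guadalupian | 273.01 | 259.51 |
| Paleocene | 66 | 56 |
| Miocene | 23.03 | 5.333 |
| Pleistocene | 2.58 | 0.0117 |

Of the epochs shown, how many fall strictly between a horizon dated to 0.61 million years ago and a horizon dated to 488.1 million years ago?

8

488.1 Ma sits inside the Furongian (497–485.4) and 0.61 Ma inside the Pleistocene (2.58–0.0117); neither of those is wholly between the two dates.
The listed epochs lying completely between them are Cisuralian, Guadalupian, Lopingian, Paleocene, Eocene, Oligocene, Miocene, Pliocene — 8 in all.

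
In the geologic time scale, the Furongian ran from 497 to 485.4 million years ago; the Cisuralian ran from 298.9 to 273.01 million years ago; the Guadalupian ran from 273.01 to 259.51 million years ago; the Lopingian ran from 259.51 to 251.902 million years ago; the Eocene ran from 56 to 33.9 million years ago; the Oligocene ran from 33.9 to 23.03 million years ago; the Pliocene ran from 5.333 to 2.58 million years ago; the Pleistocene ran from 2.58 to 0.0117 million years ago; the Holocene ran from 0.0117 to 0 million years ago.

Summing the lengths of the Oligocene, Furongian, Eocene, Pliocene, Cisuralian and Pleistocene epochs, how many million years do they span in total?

75.7813 million years

Each duration: Oligocene = 10.87; Furongian = 11.6; Eocene = 22.1; Pliocene = 2.753; Cisuralian = 25.89; Pleistocene = 2.5683.
Sum: 10.87 + 11.6 + 22.1 + 2.753 + 25.89 + 2.5683 = 75.7813 Myr.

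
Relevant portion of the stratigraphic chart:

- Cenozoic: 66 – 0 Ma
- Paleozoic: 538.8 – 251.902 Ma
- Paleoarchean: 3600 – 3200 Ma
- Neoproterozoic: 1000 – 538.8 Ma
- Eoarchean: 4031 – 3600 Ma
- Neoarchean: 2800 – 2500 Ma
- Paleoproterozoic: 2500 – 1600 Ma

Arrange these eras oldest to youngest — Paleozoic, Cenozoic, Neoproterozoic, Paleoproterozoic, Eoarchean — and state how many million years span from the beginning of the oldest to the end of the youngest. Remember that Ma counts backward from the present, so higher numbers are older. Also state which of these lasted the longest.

From the excerpt: Paleozoic 538.8–251.902; Cenozoic 66–0; Neoproterozoic 1000–538.8; Paleoproterozoic 2500–1600; Eoarchean 4031–3600 (Ma).
Larger Ma is earlier, so the oldest is Eoarchean and the youngest is Cenozoic; oldest to youngest: Eoarchean, Paleoproterozoic, Neoproterozoic, Paleozoic, Cenozoic.
Oldest start 4031 minus youngest end 0 gives 4031 Myr overall.
Individual lengths (start − end): Eoarchean 431; Paleozoic 286.898; Cenozoic 66; Paleoproterozoic 900; Neoproterozoic 461.2. The largest is Paleoproterozoic at 900 Myr.

Eoarchean, Paleoproterozoic, Neoproterozoic, Paleozoic, Cenozoic; total span 4031 Myr; longest is Paleoproterozoic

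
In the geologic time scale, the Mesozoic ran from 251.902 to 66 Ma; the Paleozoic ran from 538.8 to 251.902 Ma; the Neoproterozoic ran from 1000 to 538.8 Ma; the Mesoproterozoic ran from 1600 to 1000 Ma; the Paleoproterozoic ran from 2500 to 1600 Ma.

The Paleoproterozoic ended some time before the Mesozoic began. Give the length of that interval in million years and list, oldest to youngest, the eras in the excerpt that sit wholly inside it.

1348.098 million years; Mesoproterozoic, Neoproterozoic, Paleozoic

The Paleoproterozoic closes at 1600 Ma and the Mesozoic opens at 251.902 Ma, so the interval is 1600 − 251.902 = 1348.098 Myr.
An era fits inside if it starts at or after 1600 Ma and ends at or before 251.902 Ma; oldest first that gives Mesoproterozoic, Neoproterozoic, Paleozoic.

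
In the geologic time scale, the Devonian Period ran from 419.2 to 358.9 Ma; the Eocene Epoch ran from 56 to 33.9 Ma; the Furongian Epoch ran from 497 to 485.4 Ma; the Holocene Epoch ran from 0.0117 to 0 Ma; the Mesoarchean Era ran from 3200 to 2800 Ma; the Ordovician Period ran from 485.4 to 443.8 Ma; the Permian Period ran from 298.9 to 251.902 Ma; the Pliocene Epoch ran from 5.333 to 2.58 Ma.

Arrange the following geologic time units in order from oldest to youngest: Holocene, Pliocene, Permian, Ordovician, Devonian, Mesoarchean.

Sorting by start age (descending Ma, since larger Ma = older): Mesoarchean start 3200, Ordovician start 485.4, Devonian start 419.2, Permian start 298.9, Pliocene start 5.333, Holocene start 0.0117.

Mesoarchean, then Ordovician, then Devonian, then Permian, then Pliocene, then Holocene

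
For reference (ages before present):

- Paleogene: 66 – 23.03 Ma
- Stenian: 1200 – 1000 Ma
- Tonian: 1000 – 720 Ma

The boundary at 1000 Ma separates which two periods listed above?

The Stenian ends at 1000 Ma and the Tonian begins at 1000 Ma, so they share that boundary.

Stenian and Tonian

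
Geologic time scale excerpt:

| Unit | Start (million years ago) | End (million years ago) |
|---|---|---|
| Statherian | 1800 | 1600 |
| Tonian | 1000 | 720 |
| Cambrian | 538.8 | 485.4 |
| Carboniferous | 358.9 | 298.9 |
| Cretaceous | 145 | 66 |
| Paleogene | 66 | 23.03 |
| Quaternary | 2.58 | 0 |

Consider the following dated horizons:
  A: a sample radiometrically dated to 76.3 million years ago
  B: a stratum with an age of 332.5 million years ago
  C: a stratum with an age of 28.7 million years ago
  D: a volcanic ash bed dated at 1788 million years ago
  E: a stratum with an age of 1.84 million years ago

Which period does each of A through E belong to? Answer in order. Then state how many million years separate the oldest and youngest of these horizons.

A — Cretaceous; B — Carboniferous; C — Paleogene; D — Statherian; E — Quaternary; span 1786.16 million years

A: 76.3 Ma lies in 145–66 Ma, so Cretaceous.
B: 332.5 Ma lies in 358.9–298.9 Ma, so Carboniferous.
C: 28.7 Ma lies in 66–23.03 Ma, so Paleogene.
D: 1788 Ma lies in 1800–1600 Ma, so Statherian.
E: 1.84 Ma lies in 2.58–0 Ma, so Quaternary.
Oldest = 1788 Ma, youngest = 1.84 Ma → span 1786.16 Myr.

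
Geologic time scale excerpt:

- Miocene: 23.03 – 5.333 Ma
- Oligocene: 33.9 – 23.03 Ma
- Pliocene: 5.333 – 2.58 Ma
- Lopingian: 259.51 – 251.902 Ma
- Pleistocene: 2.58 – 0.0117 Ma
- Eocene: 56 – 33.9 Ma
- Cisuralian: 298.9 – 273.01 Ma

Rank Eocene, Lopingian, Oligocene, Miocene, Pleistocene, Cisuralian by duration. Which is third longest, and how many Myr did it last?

Miocene, 17.697 million years

Durations: Eocene 22.1; Lopingian 7.608; Oligocene 10.87; Miocene 17.697; Pleistocene 2.5683; Cisuralian 25.89 Myr.
Sorted longest-first: Cisuralian (25.89), Eocene (22.1), Miocene (17.697), Oligocene (10.87), Lopingian (7.608), Pleistocene (2.5683).
The third longest is Miocene at 17.697 Myr.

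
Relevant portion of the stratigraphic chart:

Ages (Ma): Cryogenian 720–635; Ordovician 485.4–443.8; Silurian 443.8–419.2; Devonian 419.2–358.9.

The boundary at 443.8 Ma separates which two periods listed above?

Ordovician and Silurian

The Ordovician ends at 443.8 Ma and the Silurian begins at 443.8 Ma, so they share that boundary.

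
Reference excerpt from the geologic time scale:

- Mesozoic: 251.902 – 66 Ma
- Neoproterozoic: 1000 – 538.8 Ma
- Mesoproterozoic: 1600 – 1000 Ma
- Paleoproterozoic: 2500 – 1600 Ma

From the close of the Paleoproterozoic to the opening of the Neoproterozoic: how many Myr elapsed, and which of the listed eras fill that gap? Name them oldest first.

The Paleoproterozoic closes at 1600 Ma and the Neoproterozoic opens at 1000 Ma, so the interval is 1600 − 1000 = 600 Myr.
An era fits inside if it starts at or after 1600 Ma and ends at or before 1000 Ma; oldest first that gives Mesoproterozoic.

600 million years; Mesoproterozoic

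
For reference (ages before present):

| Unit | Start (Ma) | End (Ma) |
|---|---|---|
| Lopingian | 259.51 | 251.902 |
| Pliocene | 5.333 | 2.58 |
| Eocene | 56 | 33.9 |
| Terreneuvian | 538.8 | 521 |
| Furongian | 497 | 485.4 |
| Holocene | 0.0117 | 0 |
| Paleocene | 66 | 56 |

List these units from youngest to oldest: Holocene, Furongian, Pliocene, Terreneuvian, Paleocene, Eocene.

The oldest of these is Terreneuvian (starts 538.8 Ma) and the youngest is Holocene (ends 0 Ma).
In between, by decreasing start age: Furongian (497), Paleocene (66), Eocene (56), Pliocene (5.333).
Listing youngest first means reversing that sequence.

Holocene, then Pliocene, then Eocene, then Paleocene, then Furongian, then Terreneuvian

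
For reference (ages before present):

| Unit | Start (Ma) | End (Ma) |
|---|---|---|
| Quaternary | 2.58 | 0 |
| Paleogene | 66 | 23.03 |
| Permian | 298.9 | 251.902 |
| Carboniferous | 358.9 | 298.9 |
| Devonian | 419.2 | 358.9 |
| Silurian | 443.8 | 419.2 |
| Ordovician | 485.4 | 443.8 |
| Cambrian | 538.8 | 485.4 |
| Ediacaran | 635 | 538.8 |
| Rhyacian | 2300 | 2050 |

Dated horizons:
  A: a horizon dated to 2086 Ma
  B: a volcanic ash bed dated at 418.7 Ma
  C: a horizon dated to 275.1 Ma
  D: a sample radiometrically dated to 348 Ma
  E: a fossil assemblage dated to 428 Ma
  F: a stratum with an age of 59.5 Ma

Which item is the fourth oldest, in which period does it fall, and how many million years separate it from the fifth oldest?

D, in the Carboniferous; 72.9 million years to C

Sorted oldest-first by Ma: A (2086), E (428), B (418.7), D (348), C (275.1), F (59.5).
The fourth oldest is D at 348 Ma, which lies in 358.9–298.9 Ma: the Carboniferous.
The fifth oldest is C at 275.1 Ma; separation = |348 − 275.1| = 72.9 Myr.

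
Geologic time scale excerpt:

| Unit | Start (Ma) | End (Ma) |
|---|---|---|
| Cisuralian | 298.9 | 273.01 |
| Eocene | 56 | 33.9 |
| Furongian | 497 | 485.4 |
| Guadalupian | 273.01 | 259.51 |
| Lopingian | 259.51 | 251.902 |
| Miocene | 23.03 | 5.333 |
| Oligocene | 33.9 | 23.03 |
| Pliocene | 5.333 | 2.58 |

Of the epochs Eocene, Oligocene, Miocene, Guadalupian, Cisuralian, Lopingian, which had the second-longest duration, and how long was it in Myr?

Eocene, 22.1 million years

Start − end for each: Eocene 56 − 33.9 = 22.1; Oligocene 33.9 − 23.03 = 10.87; Miocene 23.03 − 5.333 = 17.697; Guadalupian 273.01 − 259.51 = 13.5; Cisuralian 298.9 − 273.01 = 25.89; Lopingian 259.51 − 251.902 = 7.608.
Ranking these from longest: Cisuralian > Eocene > Miocene > Guadalupian > Oligocene > Lopingian.
Position 2 in that ranking is Eocene, which lasted 22.1 Myr.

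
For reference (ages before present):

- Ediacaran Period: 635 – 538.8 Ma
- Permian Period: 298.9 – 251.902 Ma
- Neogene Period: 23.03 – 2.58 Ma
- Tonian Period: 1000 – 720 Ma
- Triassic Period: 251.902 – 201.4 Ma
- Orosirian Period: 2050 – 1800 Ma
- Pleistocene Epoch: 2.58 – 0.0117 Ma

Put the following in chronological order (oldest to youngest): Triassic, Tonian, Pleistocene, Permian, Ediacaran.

Sorting by start age (descending Ma, since larger Ma = older): Tonian began 1000, Ediacaran began 635, Permian began 298.9, Triassic began 251.902, Pleistocene began 2.58.

Tonian → Ediacaran → Permian → Triassic → Pleistocene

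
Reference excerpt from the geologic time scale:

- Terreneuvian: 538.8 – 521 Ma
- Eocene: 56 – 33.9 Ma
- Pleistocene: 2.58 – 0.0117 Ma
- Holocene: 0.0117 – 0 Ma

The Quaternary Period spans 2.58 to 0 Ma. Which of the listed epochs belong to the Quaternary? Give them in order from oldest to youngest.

Epochs with both bounds inside 2.58–0 Ma: Pleistocene (2.58–0.0117), Holocene (0.0117–0).

Pleistocene, Holocene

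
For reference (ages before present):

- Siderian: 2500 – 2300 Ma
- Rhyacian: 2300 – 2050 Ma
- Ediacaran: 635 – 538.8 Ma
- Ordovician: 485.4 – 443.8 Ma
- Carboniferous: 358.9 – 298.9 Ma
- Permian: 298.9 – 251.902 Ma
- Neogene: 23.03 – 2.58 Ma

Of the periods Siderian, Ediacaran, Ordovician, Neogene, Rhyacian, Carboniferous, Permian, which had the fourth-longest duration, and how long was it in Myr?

Carboniferous, 60 million years

Durations: Siderian 200; Ediacaran 96.2; Ordovician 41.6; Neogene 20.45; Rhyacian 250; Carboniferous 60; Permian 46.998 Myr.
Sorted longest-first: Rhyacian (250), Siderian (200), Ediacaran (96.2), Carboniferous (60), Permian (46.998), Ordovician (41.6), Neogene (20.45).
The fourth longest is Carboniferous at 60 Myr.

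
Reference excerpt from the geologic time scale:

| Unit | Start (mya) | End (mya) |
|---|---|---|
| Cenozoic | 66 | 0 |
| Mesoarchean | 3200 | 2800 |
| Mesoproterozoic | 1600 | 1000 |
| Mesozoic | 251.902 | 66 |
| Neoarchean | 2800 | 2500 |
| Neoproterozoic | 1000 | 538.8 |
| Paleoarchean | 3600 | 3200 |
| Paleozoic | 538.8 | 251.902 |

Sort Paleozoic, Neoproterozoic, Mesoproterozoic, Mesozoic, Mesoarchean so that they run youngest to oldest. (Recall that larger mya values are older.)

Sorting by start age (ascending Ma, since larger Ma = older): Mesozoic began 251.902, Paleozoic began 538.8, Neoproterozoic began 1000, Mesoproterozoic began 1600, Mesoarchean began 3200.

Mesozoic → Paleozoic → Neoproterozoic → Mesoproterozoic → Mesoarchean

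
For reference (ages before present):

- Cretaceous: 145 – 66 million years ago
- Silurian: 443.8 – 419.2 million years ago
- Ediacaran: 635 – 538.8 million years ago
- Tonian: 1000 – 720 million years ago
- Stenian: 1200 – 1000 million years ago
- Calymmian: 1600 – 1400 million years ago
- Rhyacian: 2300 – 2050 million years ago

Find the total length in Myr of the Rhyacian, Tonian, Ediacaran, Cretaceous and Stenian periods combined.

905.2 million years

Duration is start − end for each: (2300 − 2050) + (1000 − 720) + (635 − 538.8) + (145 − 66) + (1200 − 1000).
That is 250 + 280 + 96.2 + 79 + 200, which totals 905.2 million years.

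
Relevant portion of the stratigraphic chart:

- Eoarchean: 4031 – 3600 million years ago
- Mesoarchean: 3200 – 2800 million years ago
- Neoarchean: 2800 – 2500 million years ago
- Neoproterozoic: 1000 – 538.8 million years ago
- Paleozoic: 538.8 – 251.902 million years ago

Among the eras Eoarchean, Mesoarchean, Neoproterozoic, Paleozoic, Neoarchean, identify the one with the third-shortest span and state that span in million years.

Mesoarchean, 400 million years

Start − end for each: Eoarchean 4031 − 3600 = 431; Mesoarchean 3200 − 2800 = 400; Neoproterozoic 1000 − 538.8 = 461.2; Paleozoic 538.8 − 251.902 = 286.898; Neoarchean 2800 − 2500 = 300.
Ranking these from shortest: Paleozoic < Neoarchean < Mesoarchean < Eoarchean < Neoproterozoic.
Position 3 in that ranking is Mesoarchean, which lasted 400 Myr.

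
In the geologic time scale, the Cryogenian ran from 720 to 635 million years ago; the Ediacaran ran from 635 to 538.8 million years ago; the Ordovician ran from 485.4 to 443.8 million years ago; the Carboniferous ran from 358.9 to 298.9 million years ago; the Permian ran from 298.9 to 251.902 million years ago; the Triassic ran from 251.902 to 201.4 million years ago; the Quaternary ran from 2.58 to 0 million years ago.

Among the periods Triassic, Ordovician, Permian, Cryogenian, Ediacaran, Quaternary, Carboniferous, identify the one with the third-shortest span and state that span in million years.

Start − end for each: Triassic 251.902 − 201.4 = 50.502; Ordovician 485.4 − 443.8 = 41.6; Permian 298.9 − 251.902 = 46.998; Cryogenian 720 − 635 = 85; Ediacaran 635 − 538.8 = 96.2; Quaternary 2.58 − 0 = 2.58; Carboniferous 358.9 − 298.9 = 60.
Ranking these from shortest: Quaternary < Ordovician < Permian < Triassic < Carboniferous < Cryogenian < Ediacaran.
Position 3 in that ranking is Permian, which lasted 46.998 Myr.

Permian, 46.998 million years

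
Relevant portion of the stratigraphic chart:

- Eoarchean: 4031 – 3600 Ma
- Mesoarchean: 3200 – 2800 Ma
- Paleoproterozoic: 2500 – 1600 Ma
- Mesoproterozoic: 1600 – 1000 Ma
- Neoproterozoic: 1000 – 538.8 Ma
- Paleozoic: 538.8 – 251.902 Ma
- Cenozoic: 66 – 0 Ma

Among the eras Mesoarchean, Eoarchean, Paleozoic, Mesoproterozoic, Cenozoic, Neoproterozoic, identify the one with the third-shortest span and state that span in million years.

Durations: Mesoarchean 400; Eoarchean 431; Paleozoic 286.898; Mesoproterozoic 600; Cenozoic 66; Neoproterozoic 461.2 Myr.
Sorted shortest-first: Cenozoic (66), Paleozoic (286.898), Mesoarchean (400), Eoarchean (431), Neoproterozoic (461.2), Mesoproterozoic (600).
The third shortest is Mesoarchean at 400 Myr.

Mesoarchean, 400 million years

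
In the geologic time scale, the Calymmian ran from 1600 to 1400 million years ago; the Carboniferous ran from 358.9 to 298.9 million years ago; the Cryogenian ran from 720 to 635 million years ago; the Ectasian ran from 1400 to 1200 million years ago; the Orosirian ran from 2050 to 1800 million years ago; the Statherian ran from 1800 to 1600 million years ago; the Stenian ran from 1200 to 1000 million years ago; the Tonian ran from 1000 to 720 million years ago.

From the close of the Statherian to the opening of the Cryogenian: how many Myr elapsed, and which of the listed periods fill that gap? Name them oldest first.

End of Statherian = 1600 Ma; start of Cryogenian = 720 Ma.
Gap = 1600 − 720 = 880 Myr.
Periods wholly inside 1600–720 Ma: Calymmian (1600–1400), Ectasian (1400–1200), Stenian (1200–1000), Tonian (1000–720).

880 million years; Calymmian, Ectasian, Stenian, Tonian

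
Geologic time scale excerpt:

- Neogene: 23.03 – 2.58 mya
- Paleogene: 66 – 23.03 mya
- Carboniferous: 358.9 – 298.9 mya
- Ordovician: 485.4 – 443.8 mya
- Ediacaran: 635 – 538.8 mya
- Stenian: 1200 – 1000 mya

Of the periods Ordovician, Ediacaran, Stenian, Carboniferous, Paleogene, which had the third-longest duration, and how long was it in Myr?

Carboniferous, 60 million years

Durations: Ordovician 41.6; Ediacaran 96.2; Stenian 200; Carboniferous 60; Paleogene 42.97 Myr.
Sorted longest-first: Stenian (200), Ediacaran (96.2), Carboniferous (60), Paleogene (42.97), Ordovician (41.6).
The third longest is Carboniferous at 60 Myr.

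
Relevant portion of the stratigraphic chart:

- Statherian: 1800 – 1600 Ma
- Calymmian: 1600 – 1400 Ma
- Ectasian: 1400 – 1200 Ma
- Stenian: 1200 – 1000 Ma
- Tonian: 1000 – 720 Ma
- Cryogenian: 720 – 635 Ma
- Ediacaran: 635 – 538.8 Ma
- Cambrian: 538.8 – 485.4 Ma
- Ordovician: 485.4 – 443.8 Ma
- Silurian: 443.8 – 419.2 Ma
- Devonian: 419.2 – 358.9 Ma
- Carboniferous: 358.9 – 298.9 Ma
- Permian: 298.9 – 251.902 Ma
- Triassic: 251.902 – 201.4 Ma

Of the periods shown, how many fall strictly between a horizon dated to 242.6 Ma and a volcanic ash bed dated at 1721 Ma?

12

1721 Ma sits inside the Statherian (1800–1600) and 242.6 Ma inside the Triassic (251.902–201.4); neither of those is wholly between the two dates.
The listed periods lying completely between them are Calymmian, Ectasian, Stenian, Tonian, Cryogenian, Ediacaran, Cambrian, Ordovician, Silurian, Devonian, Carboniferous, Permian — 12 in all.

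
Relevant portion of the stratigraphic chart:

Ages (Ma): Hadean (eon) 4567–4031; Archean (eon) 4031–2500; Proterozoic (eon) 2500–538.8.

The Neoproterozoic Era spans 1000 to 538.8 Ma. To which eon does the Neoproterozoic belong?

The Neoproterozoic (1000–538.8 Ma) lies entirely within 2500–538.8 Ma, the Proterozoic Eon.

Proterozoic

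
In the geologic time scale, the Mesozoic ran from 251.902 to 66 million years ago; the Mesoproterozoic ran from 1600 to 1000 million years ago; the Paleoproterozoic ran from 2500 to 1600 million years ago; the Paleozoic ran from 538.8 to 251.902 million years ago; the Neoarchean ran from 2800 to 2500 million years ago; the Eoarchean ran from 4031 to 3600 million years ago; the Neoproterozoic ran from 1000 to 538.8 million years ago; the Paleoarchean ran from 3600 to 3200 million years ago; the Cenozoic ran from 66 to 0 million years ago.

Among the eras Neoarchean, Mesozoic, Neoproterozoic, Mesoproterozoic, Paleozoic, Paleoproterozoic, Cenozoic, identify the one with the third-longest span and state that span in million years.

Start − end for each: Neoarchean 2800 − 2500 = 300; Mesozoic 251.902 − 66 = 185.902; Neoproterozoic 1000 − 538.8 = 461.2; Mesoproterozoic 1600 − 1000 = 600; Paleozoic 538.8 − 251.902 = 286.898; Paleoproterozoic 2500 − 1600 = 900; Cenozoic 66 − 0 = 66.
Ranking these from longest: Paleoproterozoic > Mesoproterozoic > Neoproterozoic > Neoarchean > Paleozoic > Mesozoic > Cenozoic.
Position 3 in that ranking is Neoproterozoic, which lasted 461.2 Myr.

Neoproterozoic, 461.2 million years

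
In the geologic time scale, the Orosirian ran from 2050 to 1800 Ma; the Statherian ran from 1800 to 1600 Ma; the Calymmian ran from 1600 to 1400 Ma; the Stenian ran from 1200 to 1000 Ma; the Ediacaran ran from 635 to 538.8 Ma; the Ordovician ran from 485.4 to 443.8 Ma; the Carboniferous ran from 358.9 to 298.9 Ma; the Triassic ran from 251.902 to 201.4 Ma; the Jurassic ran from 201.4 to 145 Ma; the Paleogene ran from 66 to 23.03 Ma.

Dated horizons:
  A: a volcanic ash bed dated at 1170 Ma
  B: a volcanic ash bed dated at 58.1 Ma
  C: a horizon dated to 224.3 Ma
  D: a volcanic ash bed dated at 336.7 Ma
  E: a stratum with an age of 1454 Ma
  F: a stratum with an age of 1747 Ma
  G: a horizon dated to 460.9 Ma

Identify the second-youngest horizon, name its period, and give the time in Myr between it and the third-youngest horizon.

Sorted youngest-first by Ma: B (58.1), C (224.3), D (336.7), G (460.9), A (1170), E (1454), F (1747).
The second youngest is C at 224.3 Ma, which lies in 251.902–201.4 Ma: the Triassic.
The third youngest is D at 336.7 Ma; separation = |224.3 − 336.7| = 112.4 Myr.

C, in the Triassic; 112.4 million years to D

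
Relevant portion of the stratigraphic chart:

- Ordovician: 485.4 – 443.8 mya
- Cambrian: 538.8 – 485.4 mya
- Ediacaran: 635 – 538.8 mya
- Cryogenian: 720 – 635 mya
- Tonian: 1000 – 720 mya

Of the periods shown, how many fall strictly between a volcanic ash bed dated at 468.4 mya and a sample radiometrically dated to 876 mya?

876 Ma sits inside the Tonian (1000–720) and 468.4 Ma inside the Ordovician (485.4–443.8); neither of those is wholly between the two dates.
The listed periods lying completely between them are Cryogenian, Ediacaran, Cambrian — 3 in all.

3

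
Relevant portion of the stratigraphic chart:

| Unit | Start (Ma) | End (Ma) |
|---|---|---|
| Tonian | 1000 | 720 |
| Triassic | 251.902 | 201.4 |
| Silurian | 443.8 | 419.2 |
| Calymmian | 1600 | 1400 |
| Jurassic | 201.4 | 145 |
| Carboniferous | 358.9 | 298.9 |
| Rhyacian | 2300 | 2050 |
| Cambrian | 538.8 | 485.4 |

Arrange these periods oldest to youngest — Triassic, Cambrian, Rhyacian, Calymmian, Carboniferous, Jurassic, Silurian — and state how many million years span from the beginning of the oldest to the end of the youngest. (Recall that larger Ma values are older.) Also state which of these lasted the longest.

Start ages (Ma): Rhyacian 2300, Calymmian 1600, Cambrian 538.8, Silurian 443.8, Carboniferous 358.9, Triassic 251.902, Jurassic 201.4.
Ordered oldest to youngest: Rhyacian, Calymmian, Cambrian, Silurian, Carboniferous, Triassic, Jurassic.
Span = 2300 − 145 = 2155 Myr.
Durations: Cambrian 53.4, Carboniferous 60, Triassic 50.502, Jurassic 56.4, Rhyacian 250, Calymmian 200, Silurian 24.6 → longest is Rhyacian (250 Myr).

Rhyacian → Calymmian → Cambrian → Silurian → Carboniferous → Triassic → Jurassic; total span 2155 Myr; longest is Rhyacian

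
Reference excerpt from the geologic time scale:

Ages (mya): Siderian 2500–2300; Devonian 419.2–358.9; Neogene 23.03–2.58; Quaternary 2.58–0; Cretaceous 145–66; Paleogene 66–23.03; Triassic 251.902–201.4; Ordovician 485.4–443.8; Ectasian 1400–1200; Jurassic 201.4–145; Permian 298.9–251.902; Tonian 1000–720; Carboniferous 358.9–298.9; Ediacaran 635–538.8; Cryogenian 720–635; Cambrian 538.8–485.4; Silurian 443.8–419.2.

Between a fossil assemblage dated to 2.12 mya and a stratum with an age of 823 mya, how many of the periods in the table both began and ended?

The older date is 823 Ma and the younger is 2.12 Ma.
Periods with start < 823 and end > 2.12 Ma: Cryogenian (720–635), Ediacaran (635–538.8), Cambrian (538.8–485.4), Ordovician (485.4–443.8), Silurian (443.8–419.2), Devonian (419.2–358.9), Carboniferous (358.9–298.9), Permian (298.9–251.902), Triassic (251.902–201.4), Jurassic (201.4–145), Cretaceous (145–66), Paleogene (66–23.03), Neogene (23.03–2.58).
That is 13 complete periods.

13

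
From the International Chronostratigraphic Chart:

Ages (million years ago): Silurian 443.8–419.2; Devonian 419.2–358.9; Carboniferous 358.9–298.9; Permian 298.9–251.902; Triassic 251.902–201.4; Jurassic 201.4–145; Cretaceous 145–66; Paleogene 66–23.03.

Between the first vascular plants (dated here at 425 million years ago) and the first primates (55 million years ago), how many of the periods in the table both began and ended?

6

The older date is 425 Ma and the younger is 55 Ma.
Periods with start < 425 and end > 55 Ma: Devonian (419.2–358.9), Carboniferous (358.9–298.9), Permian (298.9–251.902), Triassic (251.902–201.4), Jurassic (201.4–145), Cretaceous (145–66).
That is 6 complete periods.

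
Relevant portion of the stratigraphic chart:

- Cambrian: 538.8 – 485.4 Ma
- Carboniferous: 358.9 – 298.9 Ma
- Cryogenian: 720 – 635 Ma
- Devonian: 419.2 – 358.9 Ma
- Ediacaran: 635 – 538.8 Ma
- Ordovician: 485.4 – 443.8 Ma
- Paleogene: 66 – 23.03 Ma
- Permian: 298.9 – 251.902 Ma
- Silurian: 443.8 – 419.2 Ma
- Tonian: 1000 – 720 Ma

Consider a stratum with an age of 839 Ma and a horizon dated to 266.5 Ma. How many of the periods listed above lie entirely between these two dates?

839 Ma sits inside the Tonian (1000–720) and 266.5 Ma inside the Permian (298.9–251.902); neither of those is wholly between the two dates.
The listed periods lying completely between them are Cryogenian, Ediacaran, Cambrian, Ordovician, Silurian, Devonian, Carboniferous — 7 in all.

7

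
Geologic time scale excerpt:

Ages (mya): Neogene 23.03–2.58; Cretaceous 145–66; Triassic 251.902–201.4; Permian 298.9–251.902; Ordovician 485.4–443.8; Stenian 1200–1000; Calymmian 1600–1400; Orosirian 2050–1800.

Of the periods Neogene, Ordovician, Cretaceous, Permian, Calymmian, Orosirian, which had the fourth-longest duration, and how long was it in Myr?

Permian, 46.998 million years

Start − end for each: Neogene 23.03 − 2.58 = 20.45; Ordovician 485.4 − 443.8 = 41.6; Cretaceous 145 − 66 = 79; Permian 298.9 − 251.902 = 46.998; Calymmian 1600 − 1400 = 200; Orosirian 2050 − 1800 = 250.
Ranking these from longest: Orosirian > Calymmian > Cretaceous > Permian > Ordovician > Neogene.
Position 4 in that ranking is Permian, which lasted 46.998 Myr.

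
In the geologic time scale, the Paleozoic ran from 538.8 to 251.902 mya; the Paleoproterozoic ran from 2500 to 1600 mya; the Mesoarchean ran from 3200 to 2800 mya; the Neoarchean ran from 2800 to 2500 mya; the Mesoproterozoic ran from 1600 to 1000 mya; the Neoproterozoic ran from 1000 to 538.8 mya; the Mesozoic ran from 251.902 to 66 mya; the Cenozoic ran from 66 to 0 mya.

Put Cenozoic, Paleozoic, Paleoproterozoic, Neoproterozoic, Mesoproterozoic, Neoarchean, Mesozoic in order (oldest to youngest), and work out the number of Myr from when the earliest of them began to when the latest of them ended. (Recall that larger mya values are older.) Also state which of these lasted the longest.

Neoarchean → Paleoproterozoic → Mesoproterozoic → Neoproterozoic → Paleozoic → Mesozoic → Cenozoic; total span 2800 Myr; longest is Paleoproterozoic

From the excerpt: Cenozoic 66–0; Paleozoic 538.8–251.902; Paleoproterozoic 2500–1600; Neoproterozoic 1000–538.8; Mesoproterozoic 1600–1000; Neoarchean 2800–2500; Mesozoic 251.902–66 (Ma).
Larger Ma is earlier, so the oldest is Neoarchean and the youngest is Cenozoic; oldest to youngest: Neoarchean, Paleoproterozoic, Mesoproterozoic, Neoproterozoic, Paleozoic, Mesozoic, Cenozoic.
Oldest start 2800 minus youngest end 0 gives 2800 Myr overall.
Individual lengths (start − end): Neoproterozoic 461.2; Mesozoic 185.902; Cenozoic 66; Mesoproterozoic 600; Paleoproterozoic 900; Neoarchean 300; Paleozoic 286.898. The largest is Paleoproterozoic at 900 Myr.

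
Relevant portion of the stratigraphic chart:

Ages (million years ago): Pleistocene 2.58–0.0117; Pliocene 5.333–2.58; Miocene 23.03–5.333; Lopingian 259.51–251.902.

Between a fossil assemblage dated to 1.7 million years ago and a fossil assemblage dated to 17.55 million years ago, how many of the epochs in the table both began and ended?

1

17.55 Ma sits inside the Miocene (23.03–5.333) and 1.7 Ma inside the Pleistocene (2.58–0.0117); neither of those is wholly between the two dates.
The listed epochs lying completely between them are Pliocene — 1 in all.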